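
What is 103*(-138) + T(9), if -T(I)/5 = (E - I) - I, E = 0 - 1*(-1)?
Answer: -14129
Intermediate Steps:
E = 1 (E = 0 + 1 = 1)
T(I) = -5 + 10*I (T(I) = -5*((1 - I) - I) = -5*(1 - 2*I) = -5 + 10*I)
103*(-138) + T(9) = 103*(-138) + (-5 + 10*9) = -14214 + (-5 + 90) = -14214 + 85 = -14129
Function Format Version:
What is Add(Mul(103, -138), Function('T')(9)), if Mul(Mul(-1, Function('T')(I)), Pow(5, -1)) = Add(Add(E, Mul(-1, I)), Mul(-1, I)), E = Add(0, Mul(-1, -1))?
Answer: -14129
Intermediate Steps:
E = 1 (E = Add(0, 1) = 1)
Function('T')(I) = Add(-5, Mul(10, I)) (Function('T')(I) = Mul(-5, Add(Add(1, Mul(-1, I)), Mul(-1, I))) = Mul(-5, Add(1, Mul(-2, I))) = Add(-5, Mul(10, I)))
Add(Mul(103, -138), Function('T')(9)) = Add(Mul(103, -138), Add(-5, Mul(10, 9))) = Add(-14214, Add(-5, 90)) = Add(-14214, 85) = -14129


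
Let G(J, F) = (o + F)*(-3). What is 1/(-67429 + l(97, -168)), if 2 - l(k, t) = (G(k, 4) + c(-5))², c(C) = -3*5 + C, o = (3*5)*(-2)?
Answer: -1/70791 ≈ -1.4126e-5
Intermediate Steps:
o = -30 (o = 15*(-2) = -30)
G(J, F) = 90 - 3*F (G(J, F) = (-30 + F)*(-3) = 90 - 3*F)
c(C) = -15 + C
l(k, t) = -3362 (l(k, t) = 2 - ((90 - 3*4) + (-15 - 5))² = 2 - ((90 - 12) - 20)² = 2 - (78 - 20)² = 2 - 1*58² = 2 - 1*3364 = 2 - 3364 = -3362)
1/(-67429 + l(97, -168)) = 1/(-67429 - 3362) = 1/(-70791) = -1/70791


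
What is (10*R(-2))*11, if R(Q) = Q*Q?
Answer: 440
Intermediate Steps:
R(Q) = Q²
(10*R(-2))*11 = (10*(-2)²)*11 = (10*4)*11 = 40*11 = 440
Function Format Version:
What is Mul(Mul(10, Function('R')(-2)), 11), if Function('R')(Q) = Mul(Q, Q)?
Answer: 440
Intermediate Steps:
Function('R')(Q) = Pow(Q, 2)
Mul(Mul(10, Function('R')(-2)), 11) = Mul(Mul(10, Pow(-2, 2)), 11) = Mul(Mul(10, 4), 11) = Mul(40, 11) = 440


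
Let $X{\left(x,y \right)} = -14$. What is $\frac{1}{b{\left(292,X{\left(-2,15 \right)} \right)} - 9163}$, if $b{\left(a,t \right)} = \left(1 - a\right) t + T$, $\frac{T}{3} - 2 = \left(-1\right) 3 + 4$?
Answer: $- \frac{1}{5080} \approx -0.00019685$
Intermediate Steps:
$T = 9$ ($T = 6 + 3 \left(\left(-1\right) 3 + 4\right) = 6 + 3 \left(-3 + 4\right) = 6 + 3 \cdot 1 = 6 + 3 = 9$)
$b{\left(a,t \right)} = 9 + t \left(1 - a\right)$ ($b{\left(a,t \right)} = \left(1 - a\right) t + 9 = t \left(1 - a\right) + 9 = 9 + t \left(1 - a\right)$)
$\frac{1}{b{\left(292,X{\left(-2,15 \right)} \right)} - 9163} = \frac{1}{\left(9 - 14 - 292 \left(-14\right)\right) - 9163} = \frac{1}{\left(9 - 14 + 4088\right) - 9163} = \frac{1}{4083 - 9163} = \frac{1}{-5080} = - \frac{1}{5080}$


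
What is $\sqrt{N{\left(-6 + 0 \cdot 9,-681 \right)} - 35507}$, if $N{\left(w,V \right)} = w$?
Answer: $i \sqrt{35513} \approx 188.45 i$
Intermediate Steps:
$\sqrt{N{\left(-6 + 0 \cdot 9,-681 \right)} - 35507} = \sqrt{\left(-6 + 0 \cdot 9\right) - 35507} = \sqrt{\left(-6 + 0\right) - 35507} = \sqrt{-6 - 35507} = \sqrt{-35513} = i \sqrt{35513}$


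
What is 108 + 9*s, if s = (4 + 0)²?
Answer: 252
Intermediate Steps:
s = 16 (s = 4² = 16)
108 + 9*s = 108 + 9*16 = 108 + 144 = 252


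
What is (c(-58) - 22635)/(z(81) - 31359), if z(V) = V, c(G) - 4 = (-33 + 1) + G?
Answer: 22721/31278 ≈ 0.72642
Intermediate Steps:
c(G) = -28 + G (c(G) = 4 + ((-33 + 1) + G) = 4 + (-32 + G) = -28 + G)
(c(-58) - 22635)/(z(81) - 31359) = ((-28 - 58) - 22635)/(81 - 31359) = (-86 - 22635)/(-31278) = -22721*(-1/31278) = 22721/31278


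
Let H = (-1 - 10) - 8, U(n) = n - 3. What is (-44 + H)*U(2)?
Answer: 63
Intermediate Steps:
U(n) = -3 + n
H = -19 (H = -11 - 8 = -19)
(-44 + H)*U(2) = (-44 - 19)*(-3 + 2) = -63*(-1) = 63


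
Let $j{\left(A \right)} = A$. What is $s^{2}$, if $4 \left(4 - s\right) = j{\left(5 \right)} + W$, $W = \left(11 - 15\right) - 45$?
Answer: $225$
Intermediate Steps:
$W = -49$ ($W = -4 - 45 = -49$)
$s = 15$ ($s = 4 - \frac{5 - 49}{4} = 4 - -11 = 4 + 11 = 15$)
$s^{2} = 15^{2} = 225$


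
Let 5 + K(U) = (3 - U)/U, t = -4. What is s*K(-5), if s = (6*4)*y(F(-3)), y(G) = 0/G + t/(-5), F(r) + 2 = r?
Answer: -3168/25 ≈ -126.72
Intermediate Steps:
F(r) = -2 + r
K(U) = -5 + (3 - U)/U
y(G) = ⅘ (y(G) = 0/G - 4/(-5) = 0 - 4*(-⅕) = 0 + ⅘ = ⅘)
s = 96/5 (s = (6*4)*(⅘) = 24*(⅘) = 96/5 ≈ 19.200)
s*K(-5) = 96*(-6 + 3/(-5))/5 = 96*(-6 + 3*(-⅕))/5 = 96*(-6 - ⅗)/5 = (96/5)*(-33/5) = -3168/25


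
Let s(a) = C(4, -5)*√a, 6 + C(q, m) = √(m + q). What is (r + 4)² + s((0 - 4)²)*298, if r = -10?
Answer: -7116 + 1192*I ≈ -7116.0 + 1192.0*I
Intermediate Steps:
C(q, m) = -6 + √(m + q)
s(a) = √a*(-6 + I) (s(a) = (-6 + √(-5 + 4))*√a = (-6 + √(-1))*√a = (-6 + I)*√a = √a*(-6 + I))
(r + 4)² + s((0 - 4)²)*298 = (-10 + 4)² + (√((0 - 4)²)*(-6 + I))*298 = (-6)² + (√((-4)²)*(-6 + I))*298 = 36 + (√16*(-6 + I))*298 = 36 + (4*(-6 + I))*298 = 36 + (-24 + 4*I)*298 = 36 + (-7152 + 1192*I) = -7116 + 1192*I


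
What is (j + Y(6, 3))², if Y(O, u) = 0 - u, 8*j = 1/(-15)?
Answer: 130321/14400 ≈ 9.0501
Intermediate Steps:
j = -1/120 (j = (⅛)/(-15) = (⅛)*(-1/15) = -1/120 ≈ -0.0083333)
Y(O, u) = -u
(j + Y(6, 3))² = (-1/120 - 1*3)² = (-1/120 - 3)² = (-361/120)² = 130321/14400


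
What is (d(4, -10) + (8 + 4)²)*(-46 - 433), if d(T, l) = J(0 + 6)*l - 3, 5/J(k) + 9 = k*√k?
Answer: -197827/3 + 9580*√6/9 ≈ -63335.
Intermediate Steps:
J(k) = 5/(-9 + k^(3/2)) (J(k) = 5/(-9 + k*√k) = 5/(-9 + k^(3/2)))
d(T, l) = -3 + 5*l/(-9 + 6*√6) (d(T, l) = (5/(-9 + (0 + 6)^(3/2)))*l - 3 = (5/(-9 + 6^(3/2)))*l - 3 = (5/(-9 + 6*√6))*l - 3 = 5*l/(-9 + 6*√6) - 3 = -3 + 5*l/(-9 + 6*√6))
(d(4, -10) + (8 + 4)²)*(-46 - 433) = ((-3 + (⅓)*(-10) + (2/9)*(-10)*√6) + (8 + 4)²)*(-46 - 433) = ((-3 - 10/3 - 20*√6/9) + 12²)*(-479) = ((-19/3 - 20*√6/9) + 144)*(-479) = (413/3 - 20*√6/9)*(-479) = -197827/3 + 9580*√6/9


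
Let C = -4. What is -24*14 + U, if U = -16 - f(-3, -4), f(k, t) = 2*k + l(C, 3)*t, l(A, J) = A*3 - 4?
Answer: -410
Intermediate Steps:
l(A, J) = -4 + 3*A (l(A, J) = 3*A - 4 = -4 + 3*A)
f(k, t) = -16*t + 2*k (f(k, t) = 2*k + (-4 + 3*(-4))*t = 2*k + (-4 - 12)*t = 2*k - 16*t = -16*t + 2*k)
U = -74 (U = -16 - (-16*(-4) + 2*(-3)) = -16 - (64 - 6) = -16 - 1*58 = -16 - 58 = -74)
-24*14 + U = -24*14 - 74 = -336 - 74 = -410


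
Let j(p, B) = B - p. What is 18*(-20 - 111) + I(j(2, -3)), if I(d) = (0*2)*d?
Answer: -2358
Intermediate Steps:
I(d) = 0 (I(d) = 0*d = 0)
18*(-20 - 111) + I(j(2, -3)) = 18*(-20 - 111) + 0 = 18*(-131) + 0 = -2358 + 0 = -2358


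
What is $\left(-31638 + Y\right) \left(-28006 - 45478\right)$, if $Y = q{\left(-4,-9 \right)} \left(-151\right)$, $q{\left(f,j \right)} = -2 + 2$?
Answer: $2324886792$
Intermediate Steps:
$q{\left(f,j \right)} = 0$
$Y = 0$ ($Y = 0 \left(-151\right) = 0$)
$\left(-31638 + Y\right) \left(-28006 - 45478\right) = \left(-31638 + 0\right) \left(-28006 - 45478\right) = \left(-31638\right) \left(-73484\right) = 2324886792$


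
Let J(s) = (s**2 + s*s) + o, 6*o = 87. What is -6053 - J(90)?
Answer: -44535/2 ≈ -22268.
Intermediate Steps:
o = 29/2 (o = (1/6)*87 = 29/2 ≈ 14.500)
J(s) = 29/2 + 2*s**2 (J(s) = (s**2 + s*s) + 29/2 = (s**2 + s**2) + 29/2 = 2*s**2 + 29/2 = 29/2 + 2*s**2)
-6053 - J(90) = -6053 - (29/2 + 2*90**2) = -6053 - (29/2 + 2*8100) = -6053 - (29/2 + 16200) = -6053 - 1*32429/2 = -6053 - 32429/2 = -44535/2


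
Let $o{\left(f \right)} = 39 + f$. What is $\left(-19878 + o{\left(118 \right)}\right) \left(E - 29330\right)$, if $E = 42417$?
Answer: $-258088727$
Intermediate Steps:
$\left(-19878 + o{\left(118 \right)}\right) \left(E - 29330\right) = \left(-19878 + \left(39 + 118\right)\right) \left(42417 - 29330\right) = \left(-19878 + 157\right) 13087 = \left(-19721\right) 13087 = -258088727$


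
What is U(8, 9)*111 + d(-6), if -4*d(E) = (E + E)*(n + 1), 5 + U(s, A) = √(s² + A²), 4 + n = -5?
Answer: -579 + 111*√145 ≈ 757.62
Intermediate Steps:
n = -9 (n = -4 - 5 = -9)
U(s, A) = -5 + √(A² + s²) (U(s, A) = -5 + √(s² + A²) = -5 + √(A² + s²))
d(E) = 4*E (d(E) = -(E + E)*(-9 + 1)/4 = -2*E*(-8)/4 = -(-4)*E = 4*E)
U(8, 9)*111 + d(-6) = (-5 + √(9² + 8²))*111 + 4*(-6) = (-5 + √(81 + 64))*111 - 24 = (-5 + √145)*111 - 24 = (-555 + 111*√145) - 24 = -579 + 111*√145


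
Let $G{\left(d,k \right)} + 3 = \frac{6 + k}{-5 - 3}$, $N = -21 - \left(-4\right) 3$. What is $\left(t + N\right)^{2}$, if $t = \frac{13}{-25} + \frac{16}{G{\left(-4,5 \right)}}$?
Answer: $\frac{5317636}{30625} \approx 173.64$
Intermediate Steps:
$N = -9$ ($N = -21 - -12 = -21 + 12 = -9$)
$G{\left(d,k \right)} = - \frac{15}{4} - \frac{k}{8}$ ($G{\left(d,k \right)} = -3 + \frac{6 + k}{-5 - 3} = -3 + \frac{6 + k}{-8} = -3 + \left(6 + k\right) \left(- \frac{1}{8}\right) = -3 - \left(\frac{3}{4} + \frac{k}{8}\right) = - \frac{15}{4} - \frac{k}{8}$)
$t = - \frac{731}{175}$ ($t = \frac{13}{-25} + \frac{16}{- \frac{15}{4} - \frac{5}{8}} = 13 \left(- \frac{1}{25}\right) + \frac{16}{- \frac{15}{4} - \frac{5}{8}} = - \frac{13}{25} + \frac{16}{- \frac{35}{8}} = - \frac{13}{25} + 16 \left(- \frac{8}{35}\right) = - \frac{13}{25} - \frac{128}{35} = - \frac{731}{175} \approx -4.1771$)
$\left(t + N\right)^{2} = \left(- \frac{731}{175} - 9\right)^{2} = \left(- \frac{2306}{175}\right)^{2} = \frac{5317636}{30625}$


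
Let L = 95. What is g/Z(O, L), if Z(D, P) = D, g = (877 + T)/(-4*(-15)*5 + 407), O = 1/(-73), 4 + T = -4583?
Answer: 38690/101 ≈ 383.07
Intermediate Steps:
T = -4587 (T = -4 - 4583 = -4587)
O = -1/73 ≈ -0.013699
g = -530/101 (g = (877 - 4587)/(-4*(-15)*5 + 407) = -3710/(60*5 + 407) = -3710/(300 + 407) = -3710/707 = -3710*1/707 = -530/101 ≈ -5.2475)
g/Z(O, L) = -530/(101*(-1/73)) = -530/101*(-73) = 38690/101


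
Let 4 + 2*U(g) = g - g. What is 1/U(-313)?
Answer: -½ ≈ -0.50000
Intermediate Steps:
U(g) = -2 (U(g) = -2 + (g - g)/2 = -2 + (½)*0 = -2 + 0 = -2)
1/U(-313) = 1/(-2) = -½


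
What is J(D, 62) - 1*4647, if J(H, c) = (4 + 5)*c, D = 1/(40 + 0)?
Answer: -4089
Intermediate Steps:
D = 1/40 ≈ 0.025000
J(H, c) = 9*c
J(D, 62) - 1*4647 = 9*62 - 1*4647 = 558 - 4647 = -4089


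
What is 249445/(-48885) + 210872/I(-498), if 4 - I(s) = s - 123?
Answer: 2030514919/6110625 ≈ 332.29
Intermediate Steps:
I(s) = 127 - s (I(s) = 4 - (s - 123) = 4 - (-123 + s) = 4 + (123 - s) = 127 - s)
249445/(-48885) + 210872/I(-498) = 249445/(-48885) + 210872/(127 - 1*(-498)) = 249445*(-1/48885) + 210872/(127 + 498) = -49889/9777 + 210872/625 = 2030514919/6110625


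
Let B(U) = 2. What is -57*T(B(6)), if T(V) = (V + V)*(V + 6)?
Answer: -1824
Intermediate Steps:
T(V) = 2*V*(6 + V) (T(V) = (2*V)*(6 + V) = 2*V*(6 + V))
-57*T(B(6)) = -114*2*(6 + 2) = -114*2*8 = -57*32 = -1824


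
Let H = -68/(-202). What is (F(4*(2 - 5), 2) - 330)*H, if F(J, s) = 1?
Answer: -11186/101 ≈ -110.75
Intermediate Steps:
H = 34/101 (H = -68*(-1/202) = 34/101 ≈ 0.33663)
(F(4*(2 - 5), 2) - 330)*H = (1 - 330)*(34/101) = -329*34/101 = -11186/101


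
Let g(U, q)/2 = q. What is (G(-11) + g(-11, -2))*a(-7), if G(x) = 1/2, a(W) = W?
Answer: 49/2 ≈ 24.500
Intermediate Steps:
G(x) = ½
g(U, q) = 2*q
(G(-11) + g(-11, -2))*a(-7) = (½ + 2*(-2))*(-7) = (½ - 4)*(-7) = -7/2*(-7) = 49/2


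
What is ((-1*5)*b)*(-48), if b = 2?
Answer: 480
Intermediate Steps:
((-1*5)*b)*(-48) = (-1*5*2)*(-48) = -5*2*(-48) = -10*(-48) = 480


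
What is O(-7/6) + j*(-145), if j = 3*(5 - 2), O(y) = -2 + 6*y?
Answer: -1314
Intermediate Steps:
j = 9 (j = 3*3 = 9)
O(-7/6) + j*(-145) = (-2 + 6*(-7/6)) + 9*(-145) = (-2 + 6*(-7*1/6)) - 1305 = (-2 + 6*(-7/6)) - 1305 = (-2 - 7) - 1305 = -9 - 1305 = -1314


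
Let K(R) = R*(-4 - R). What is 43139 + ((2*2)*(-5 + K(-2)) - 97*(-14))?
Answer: 44493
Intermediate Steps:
43139 + ((2*2)*(-5 + K(-2)) - 97*(-14)) = 43139 + ((2*2)*(-5 - 1*(-2)*(4 - 2)) - 97*(-14)) = 43139 + (4*(-5 - 1*(-2)*2) + 1358) = 43139 + (4*(-5 + 4) + 1358) = 43139 + (4*(-1) + 1358) = 43139 + (-4 + 1358) = 43139 + 1354 = 44493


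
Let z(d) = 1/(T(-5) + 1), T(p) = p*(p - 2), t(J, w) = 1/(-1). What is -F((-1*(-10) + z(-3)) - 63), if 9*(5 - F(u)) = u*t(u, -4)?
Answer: 287/324 ≈ 0.88580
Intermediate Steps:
t(J, w) = -1
T(p) = p*(-2 + p)
z(d) = 1/36 (z(d) = 1/(-5*(-2 - 5) + 1) = 1/(-5*(-7) + 1) = 1/(35 + 1) = 1/36)
F(u) = 5 + u/9 (F(u) = 5 - u*(-1)/9 = 5 - (-1)*u/9 = 5 + u/9)
-F((-1*(-10) + z(-3)) - 63) = -(5 + ((-1*(-10) + 1/36) - 63)/9) = -(5 + ((10 + 1/36) - 63)/9) = -(5 + (361/36 - 63)/9) = -(5 + (⅑)*(-1907/36)) = -(5 - 1907/324) = -1*(-287/324) = 287/324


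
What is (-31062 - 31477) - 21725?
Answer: -84264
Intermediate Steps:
(-31062 - 31477) - 21725 = -62539 - 21725 = -84264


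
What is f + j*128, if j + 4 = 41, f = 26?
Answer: 4762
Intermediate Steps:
j = 37 (j = -4 + 41 = 37)
f + j*128 = 26 + 37*128 = 26 + 4736 = 4762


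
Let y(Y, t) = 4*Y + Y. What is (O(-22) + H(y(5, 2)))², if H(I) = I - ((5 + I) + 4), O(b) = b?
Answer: 961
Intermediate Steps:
y(Y, t) = 5*Y
H(I) = -9 (H(I) = I - (9 + I) = I + (-9 - I) = -9)
(O(-22) + H(y(5, 2)))² = (-22 - 9)² = (-31)² = 961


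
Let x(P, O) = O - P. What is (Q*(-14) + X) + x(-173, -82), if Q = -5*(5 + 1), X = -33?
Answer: 478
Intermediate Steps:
Q = -30 (Q = -5*6 = -30)
(Q*(-14) + X) + x(-173, -82) = (-30*(-14) - 33) + (-82 - 1*(-173)) = (420 - 33) + (-82 + 173) = 387 + 91 = 478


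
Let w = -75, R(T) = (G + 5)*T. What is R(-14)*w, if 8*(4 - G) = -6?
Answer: 20475/2 ≈ 10238.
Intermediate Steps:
G = 19/4 (G = 4 - ⅛*(-6) = 4 + ¾ = 19/4 ≈ 4.7500)
R(T) = 39*T/4 (R(T) = (19/4 + 5)*T = 39*T/4)
R(-14)*w = ((39/4)*(-14))*(-75) = -273/2*(-75) = 20475/2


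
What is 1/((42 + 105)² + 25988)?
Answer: 1/47597 ≈ 2.1010e-5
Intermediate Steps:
1/((42 + 105)² + 25988) = 1/(147² + 25988) = 1/(21609 + 25988) = 1/47597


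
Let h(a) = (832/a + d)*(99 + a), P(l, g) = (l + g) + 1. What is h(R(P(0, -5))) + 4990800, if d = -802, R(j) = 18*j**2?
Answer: 4681544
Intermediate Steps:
P(l, g) = 1 + g + l (P(l, g) = (g + l) + 1 = 1 + g + l)
h(a) = (-802 + 832/a)*(99 + a) (h(a) = (832/a - 802)*(99 + a) = (-802 + 832/a)*(99 + a))
h(R(P(0, -5))) + 4990800 = (-78566 - 14436*(1 - 5 + 0)**2 + 82368/((18*(1 - 5 + 0)**2))) + 4990800 = (-78566 - 14436*(-4)**2 + 82368/((18*(-4)**2))) + 4990800 = (-78566 - 14436*16 + 82368/((18*16))) + 4990800 = (-78566 - 802*288 + 82368/288) + 4990800 = (-78566 - 230976 + 82368*(1/288)) + 4990800 = (-78566 - 230976 + 286) + 4990800 = -309256 + 4990800 = 4681544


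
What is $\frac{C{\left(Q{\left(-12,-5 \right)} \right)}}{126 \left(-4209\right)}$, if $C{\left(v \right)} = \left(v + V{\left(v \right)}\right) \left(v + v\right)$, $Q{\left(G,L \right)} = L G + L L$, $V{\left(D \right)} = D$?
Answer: $- \frac{14450}{265167} \approx -0.054494$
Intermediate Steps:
$Q{\left(G,L \right)} = L^{2} + G L$ ($Q{\left(G,L \right)} = G L + L^{2} = L^{2} + G L$)
$C{\left(v \right)} = 4 v^{2}$ ($C{\left(v \right)} = \left(v + v\right) \left(v + v\right) = 2 v 2 v = 4 v^{2}$)
$\frac{C{\left(Q{\left(-12,-5 \right)} \right)}}{126 \left(-4209\right)} = \frac{4 \left(- 5 \left(-12 - 5\right)\right)^{2}}{126 \left(-4209\right)} = \frac{4 \left(\left(-5\right) \left(-17\right)\right)^{2}}{-530334} = 4 \cdot 85^{2} \left(- \frac{1}{530334}\right) = 4 \cdot 7225 \left(- \frac{1}{530334}\right) = 28900 \left(- \frac{1}{530334}\right) = - \frac{14450}{265167}$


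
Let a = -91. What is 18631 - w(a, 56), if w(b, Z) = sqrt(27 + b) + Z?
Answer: 18575 - 8*I ≈ 18575.0 - 8.0*I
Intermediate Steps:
w(b, Z) = Z + sqrt(27 + b)
18631 - w(a, 56) = 18631 - (56 + sqrt(27 - 91)) = 18631 - (56 + sqrt(-64)) = 18631 - (56 + 8*I) = 18631 + (-56 - 8*I) = 18575 - 8*I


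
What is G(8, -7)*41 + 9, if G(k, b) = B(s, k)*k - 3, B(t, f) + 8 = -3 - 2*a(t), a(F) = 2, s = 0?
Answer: -5034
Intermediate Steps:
B(t, f) = -15 (B(t, f) = -8 + (-3 - 2*2) = -8 + (-3 - 4) = -8 - 7 = -15)
G(k, b) = -3 - 15*k (G(k, b) = -15*k - 3 = -3 - 15*k)
G(8, -7)*41 + 9 = (-3 - 15*8)*41 + 9 = (-3 - 120)*41 + 9 = -123*41 + 9 = -5043 + 9 = -5034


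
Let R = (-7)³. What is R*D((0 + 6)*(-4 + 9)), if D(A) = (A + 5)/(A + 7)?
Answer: -12005/37 ≈ -324.46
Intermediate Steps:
D(A) = (5 + A)/(7 + A)
R = -343
R*D((0 + 6)*(-4 + 9)) = -343*(5 + (0 + 6)*(-4 + 9))/(7 + (0 + 6)*(-4 + 9)) = -343*(5 + 6*5)/(7 + 6*5) = -343*(5 + 30)/(7 + 30) = -343*35/37 = -12005/37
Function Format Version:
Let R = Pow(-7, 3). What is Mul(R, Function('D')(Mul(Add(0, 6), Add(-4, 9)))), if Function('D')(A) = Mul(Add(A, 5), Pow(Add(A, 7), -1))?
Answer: Rational(-12005, 37) ≈ -324.46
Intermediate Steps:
Function('D')(A) = Mul(Pow(Add(7, A), -1), Add(5, A)) (Function('D')(A) = Mul(Add(5, A), Pow(Add(7, A), -1)) = Mul(Pow(Add(7, A), -1), Add(5, A)))
R = -343
Mul(R, Function('D')(Mul(Add(0, 6), Add(-4, 9)))) = Mul(-343, Mul(Pow(Add(7, Mul(Add(0, 6), Add(-4, 9))), -1), Add(5, Mul(Add(0, 6), Add(-4, 9))))) = Mul(-343, Mul(Pow(Add(7, Mul(6, 5)), -1), Add(5, Mul(6, 5)))) = Mul(-343, Mul(Pow(Add(7, 30), -1), Add(5, 30))) = Mul(-343, Mul(Pow(37, -1), 35)) = Mul(-343, Mul(Rational(1, 37), 35)) = Mul(-343, Rational(35, 37)) = Rational(-12005, 37)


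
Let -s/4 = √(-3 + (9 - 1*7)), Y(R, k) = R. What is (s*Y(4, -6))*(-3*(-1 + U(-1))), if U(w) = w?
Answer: -96*I ≈ -96.0*I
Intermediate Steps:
s = -4*I (s = -4*√(-3 + (9 - 1*7)) = -4*√(-3 + (9 - 7)) = -4*√(-3 + 2) = -4*I ≈ -4.0*I)
(s*Y(4, -6))*(-3*(-1 + U(-1))) = (-4*I*4)*(-3*(-1 - 1)) = (-16*I)*(-3*(-2)) = -16*I*6 = -96*I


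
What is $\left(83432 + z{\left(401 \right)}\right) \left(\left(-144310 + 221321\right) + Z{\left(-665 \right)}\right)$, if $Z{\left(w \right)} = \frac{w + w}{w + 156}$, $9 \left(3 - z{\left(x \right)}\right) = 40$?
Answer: $\frac{9811415562625}{1527} \approx 6.4253 \cdot 10^{9}$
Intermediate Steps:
$z{\left(x \right)} = - \frac{13}{9}$ ($z{\left(x \right)} = 3 - \frac{40}{9} = - \frac{13}{9}$)
$Z{\left(w \right)} = \frac{2 w}{156 + w}$
$\left(83432 + z{\left(401 \right)}\right) \left(\left(-144310 + 221321\right) + Z{\left(-665 \right)}\right) = \left(83432 - \frac{13}{9}\right) \left(\left(-144310 + 221321\right) + 2 \left(-665\right) \frac{1}{156 - 665}\right) = \frac{750875 \left(77011 + 2 \left(-665\right) \frac{1}{-509}\right)}{9} = \frac{750875 \left(77011 + 2 \left(-665\right) \left(- \frac{1}{509}\right)\right)}{9} = \frac{750875 \left(77011 + \frac{1330}{509}\right)}{9} = \frac{750875}{9} \cdot \frac{39199929}{509} = \frac{9811415562625}{1527}$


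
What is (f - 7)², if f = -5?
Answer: 144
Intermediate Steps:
(f - 7)² = (-5 - 7)² = (-12)² = 144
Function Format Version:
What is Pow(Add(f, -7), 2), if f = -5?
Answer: 144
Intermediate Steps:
Pow(Add(f, -7), 2) = Pow(Add(-5, -7), 2) = Pow(-12, 2) = 144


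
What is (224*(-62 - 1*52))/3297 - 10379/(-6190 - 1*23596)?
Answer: -34590273/4676402 ≈ -7.3968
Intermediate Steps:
(224*(-62 - 1*52))/3297 - 10379/(-6190 - 1*23596) = (224*(-62 - 52))*(1/3297) - 10379/(-6190 - 23596) = (224*(-114))*(1/3297) - 10379/(-29786) = -25536*1/3297 - 10379*(-1/29786) = -1216/157 + 10379/29786 = -34590273/4676402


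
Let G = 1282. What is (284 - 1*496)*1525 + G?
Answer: -322018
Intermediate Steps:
(284 - 1*496)*1525 + G = (284 - 1*496)*1525 + 1282 = (284 - 496)*1525 + 1282 = -212*1525 + 1282 = -323300 + 1282 = -322018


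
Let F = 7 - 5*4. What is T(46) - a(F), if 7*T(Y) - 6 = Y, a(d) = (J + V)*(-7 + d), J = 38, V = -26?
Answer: 1732/7 ≈ 247.43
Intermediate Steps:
F = -13 (F = 7 - 20 = -13)
a(d) = -84 + 12*d (a(d) = (38 - 26)*(-7 + d) = 12*(-7 + d) = -84 + 12*d)
T(Y) = 6/7 + Y/7
T(46) - a(F) = (6/7 + (1/7)*46) - (-84 + 12*(-13)) = (6/7 + 46/7) - (-84 - 156) = 52/7 - 1*(-240) = 52/7 + 240 = 1732/7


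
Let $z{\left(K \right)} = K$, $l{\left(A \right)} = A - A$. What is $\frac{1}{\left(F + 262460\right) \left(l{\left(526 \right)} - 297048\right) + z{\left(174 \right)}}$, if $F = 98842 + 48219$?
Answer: $- \frac{1}{121647393834} \approx -8.2205 \cdot 10^{-12}$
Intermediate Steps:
$F = 147061$
$l{\left(A \right)} = 0$
$\frac{1}{\left(F + 262460\right) \left(l{\left(526 \right)} - 297048\right) + z{\left(174 \right)}} = \frac{1}{\left(147061 + 262460\right) \left(0 - 297048\right) + 174} = \frac{1}{409521 \left(-297048\right) + 174} = \frac{1}{-121647394008 + 174} = \frac{1}{-121647393834} = - \frac{1}{121647393834}$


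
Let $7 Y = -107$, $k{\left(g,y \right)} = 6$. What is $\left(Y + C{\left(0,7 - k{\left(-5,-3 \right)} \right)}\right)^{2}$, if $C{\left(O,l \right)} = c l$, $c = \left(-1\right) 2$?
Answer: $\frac{14641}{49} \approx 298.8$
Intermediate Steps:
$c = -2$
$C{\left(O,l \right)} = - 2 l$
$Y = - \frac{107}{7}$ ($Y = \frac{1}{7} \left(-107\right) = - \frac{107}{7} \approx -15.286$)
$\left(Y + C{\left(0,7 - k{\left(-5,-3 \right)} \right)}\right)^{2} = \left(- \frac{107}{7} - 2 \left(7 - 6\right)\right)^{2} = \left(- \frac{107}{7} - 2\right)^{2} = \left(- \frac{121}{7}\right)^{2} = \frac{14641}{49}$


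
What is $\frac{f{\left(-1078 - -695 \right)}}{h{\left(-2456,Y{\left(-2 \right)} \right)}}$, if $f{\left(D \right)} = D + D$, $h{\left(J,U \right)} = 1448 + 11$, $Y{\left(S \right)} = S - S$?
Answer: $- \frac{766}{1459} \approx -0.52502$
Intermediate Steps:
$Y{\left(S \right)} = 0$
$h{\left(J,U \right)} = 1459$
$f{\left(D \right)} = 2 D$
$\frac{f{\left(-1078 - -695 \right)}}{h{\left(-2456,Y{\left(-2 \right)} \right)}} = \frac{2 \left(-1078 - -695\right)}{1459} = 2 \left(-1078 + 695\right) \frac{1}{1459} = 2 \left(-383\right) \frac{1}{1459} = \left(-766\right) \frac{1}{1459} = - \frac{766}{1459}$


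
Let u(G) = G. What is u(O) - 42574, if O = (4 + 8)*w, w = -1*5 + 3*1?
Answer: -42598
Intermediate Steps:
w = -2 (w = -5 + 3 = -2)
O = -24 (O = (4 + 8)*(-2) = 12*(-2) = -24)
u(O) - 42574 = -24 - 42574 = -42598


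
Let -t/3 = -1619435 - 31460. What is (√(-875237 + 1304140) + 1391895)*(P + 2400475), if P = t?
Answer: 10234826638200 + 7353160*√428903 ≈ 1.0240e+13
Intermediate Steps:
t = 4952685 (t = -3*(-1619435 - 31460) = -3*(-1650895) = 4952685)
P = 4952685
(√(-875237 + 1304140) + 1391895)*(P + 2400475) = (√(-875237 + 1304140) + 1391895)*(4952685 + 2400475) = (√428903 + 1391895)*7353160 = (1391895 + √428903)*7353160 = 10234826638200 + 7353160*√428903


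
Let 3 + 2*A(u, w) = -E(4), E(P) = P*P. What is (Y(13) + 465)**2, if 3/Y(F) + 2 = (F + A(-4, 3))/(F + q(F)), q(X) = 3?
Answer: 77492809/361 ≈ 2.1466e+5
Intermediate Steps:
E(P) = P**2
A(u, w) = -19/2 (A(u, w) = -3/2 + (-1*4**2)/2 = -3/2 + (-1*16)/2 = -3/2 + (1/2)*(-16) = -3/2 - 8 = -19/2)
Y(F) = 3/(-2 + (-19/2 + F)/(3 + F)) (Y(F) = 3/(-2 + (F - 19/2)/(F + 3)) = 3/(-2 + (-19/2 + F)/(3 + F)))
(Y(13) + 465)**2 = (6*(-3 - 1*13)/(31 + 2*13) + 465)**2 = (6*(-3 - 13)/(31 + 26) + 465)**2 = (6*(-16)/57 + 465)**2 = (6*(1/57)*(-16) + 465)**2 = (-32/19 + 465)**2 = (8803/19)**2 = 77492809/361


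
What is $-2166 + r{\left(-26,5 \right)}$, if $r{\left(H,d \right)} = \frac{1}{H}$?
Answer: $- \frac{56317}{26} \approx -2166.0$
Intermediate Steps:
$-2166 + r{\left(-26,5 \right)} = -2166 + \frac{1}{-26} = -2166 - \frac{1}{26} = - \frac{56317}{26}$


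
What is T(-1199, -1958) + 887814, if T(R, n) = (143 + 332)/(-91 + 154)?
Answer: 55932757/63 ≈ 8.8782e+5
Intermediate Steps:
T(R, n) = 475/63
T(-1199, -1958) + 887814 = 475/63 + 887814 = 55932757/63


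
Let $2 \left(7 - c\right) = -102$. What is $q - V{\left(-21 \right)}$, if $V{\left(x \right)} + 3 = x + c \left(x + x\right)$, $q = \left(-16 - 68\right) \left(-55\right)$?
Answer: $7080$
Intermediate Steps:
$c = 58$ ($c = 7 - -51 = 7 + 51 = 58$)
$q = 4620$ ($q = \left(-84\right) \left(-55\right) = 4620$)
$V{\left(x \right)} = -3 + 117 x$ ($V{\left(x \right)} = -3 + \left(x + 58 \left(x + x\right)\right) = -3 + \left(x + 58 \cdot 2 x\right) = -3 + \left(x + 116 x\right) = -3 + 117 x$)
$q - V{\left(-21 \right)} = 4620 - \left(-3 + 117 \left(-21\right)\right) = 4620 - \left(-3 - 2457\right) = 4620 - -2460 = 4620 + 2460 = 7080$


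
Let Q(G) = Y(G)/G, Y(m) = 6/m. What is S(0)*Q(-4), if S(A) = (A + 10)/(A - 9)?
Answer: -5/12 ≈ -0.41667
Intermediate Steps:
Q(G) = 6/G² (Q(G) = (6/G)/G = 6/G²)
S(A) = (10 + A)/(-9 + A)
S(0)*Q(-4) = ((10 + 0)/(-9 + 0))*(6/(-4)²) = (10/(-9))*(6*(1/16)) = -⅑*10*(3/8) = -10/9*3/8 = -5/12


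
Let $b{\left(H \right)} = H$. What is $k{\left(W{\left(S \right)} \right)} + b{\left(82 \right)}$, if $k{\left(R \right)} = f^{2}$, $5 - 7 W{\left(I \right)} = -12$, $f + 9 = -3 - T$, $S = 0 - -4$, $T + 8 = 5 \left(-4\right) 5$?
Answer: $9298$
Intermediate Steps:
$T = -108$ ($T = -8 + 5 \left(-4\right) 5 = -8 - 100 = -108$)
$S = 4$ ($S = 0 + 4 = 4$)
$f = 96$ ($f = -9 - -105 = -9 + \left(-3 + 108\right) = -9 + 105 = 96$)
$W{\left(I \right)} = \frac{17}{7}$ ($W{\left(I \right)} = \frac{5}{7} - - \frac{12}{7} = \frac{5}{7} + \frac{12}{7} = \frac{17}{7}$)
$k{\left(R \right)} = 9216$ ($k{\left(R \right)} = 96^{2} = 9216$)
$k{\left(W{\left(S \right)} \right)} + b{\left(82 \right)} = 9216 + 82 = 9298$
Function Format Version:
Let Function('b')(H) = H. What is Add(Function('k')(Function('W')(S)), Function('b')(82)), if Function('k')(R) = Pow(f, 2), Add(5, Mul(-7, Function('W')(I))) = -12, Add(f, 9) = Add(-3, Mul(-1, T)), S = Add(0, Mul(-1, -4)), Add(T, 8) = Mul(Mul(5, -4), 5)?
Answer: 9298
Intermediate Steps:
T = -108 (T = Add(-8, Mul(Mul(5, -4), 5)) = Add(-8, Mul(-20, 5)) = Add(-8, -100) = -108)
S = 4 (S = Add(0, 4) = 4)
f = 96 (f = Add(-9, Add(-3, Mul(-1, -108))) = Add(-9, Add(-3, 108)) = Add(-9, 105) = 96)
Function('W')(I) = Rational(17, 7) (Function('W')(I) = Add(Rational(5, 7), Mul(Rational(-1, 7), -12)) = Add(Rational(5, 7), Rational(12, 7)) = Rational(17, 7))
Function('k')(R) = 9216 (Function('k')(R) = Pow(96, 2) = 9216)
Add(Function('k')(Function('W')(S)), Function('b')(82)) = Add(9216, 82) = 9298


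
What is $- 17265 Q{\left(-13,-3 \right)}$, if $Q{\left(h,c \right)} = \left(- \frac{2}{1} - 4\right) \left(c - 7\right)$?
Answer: $-1035900$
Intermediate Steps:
$Q{\left(h,c \right)} = 42 - 6 c$ ($Q{\left(h,c \right)} = \left(\left(-2\right) 1 - 4\right) \left(-7 + c\right) = \left(-2 - 4\right) \left(-7 + c\right) = - 6 \left(-7 + c\right) = 42 - 6 c$)
$- 17265 Q{\left(-13,-3 \right)} = - 17265 \left(42 - -18\right) = - 17265 \left(42 + 18\right) = \left(-17265\right) 60 = -1035900$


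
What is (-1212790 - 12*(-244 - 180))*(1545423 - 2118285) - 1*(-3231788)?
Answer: 691849814912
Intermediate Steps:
(-1212790 - 12*(-244 - 180))*(1545423 - 2118285) - 1*(-3231788) = (-1212790 - 12*(-424))*(-572862) + 3231788 = (-1212790 + 5088)*(-572862) + 3231788 = -1207702*(-572862) + 3231788 = 691846583124 + 3231788 = 691849814912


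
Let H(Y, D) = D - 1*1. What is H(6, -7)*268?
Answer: -2144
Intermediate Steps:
H(Y, D) = -1 + D (H(Y, D) = D - 1 = -1 + D)
H(6, -7)*268 = (-1 - 7)*268 = -8*268 = -2144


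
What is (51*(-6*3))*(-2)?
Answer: 1836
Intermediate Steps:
(51*(-6*3))*(-2) = (51*(-18))*(-2) = -918*(-2) = 1836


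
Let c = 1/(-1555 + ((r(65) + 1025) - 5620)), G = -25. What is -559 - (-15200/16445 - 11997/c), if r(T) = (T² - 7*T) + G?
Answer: -94898645376/3289 ≈ -2.8853e+7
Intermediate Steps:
r(T) = -25 + T² - 7*T (r(T) = (T² - 7*T) - 25 = -25 + T² - 7*T)
c = -1/2405 (c = 1/(-1555 + (((-25 + 65² - 7*65) + 1025) - 5620)) = 1/(-1555 + (((-25 + 4225 - 455) + 1025) - 5620)) = 1/(-1555 + ((3745 + 1025) - 5620)) = 1/(-1555 + (4770 - 5620)) = 1/(-1555 - 850) = 1/(-2405) = -1/2405 ≈ -0.00041580)
-559 - (-15200/16445 - 11997/c) = -559 - (-15200/16445 - 11997/(-1/2405)) = -559 - (-15200*1/16445 - 11997*(-2405)) = -559 - (-3040/3289 + 28852785) = -559 - 1*94896806825/3289 = -559 - 94896806825/3289 = -94898645376/3289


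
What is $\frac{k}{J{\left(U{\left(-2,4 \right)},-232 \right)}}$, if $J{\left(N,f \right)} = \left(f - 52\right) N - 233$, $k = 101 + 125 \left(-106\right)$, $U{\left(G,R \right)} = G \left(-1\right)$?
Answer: $\frac{1461}{89} \approx 16.416$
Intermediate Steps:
$U{\left(G,R \right)} = - G$
$k = -13149$ ($k = 101 - 13250 = -13149$)
$J{\left(N,f \right)} = -233 + N \left(-52 + f\right)$ ($J{\left(N,f \right)} = \left(f - 52\right) N - 233 = \left(-52 + f\right) N - 233 = N \left(-52 + f\right) - 233 = -233 + N \left(-52 + f\right)$)
$\frac{k}{J{\left(U{\left(-2,4 \right)},-232 \right)}} = - \frac{13149}{-233 - 52 \left(\left(-1\right) \left(-2\right)\right) + \left(-1\right) \left(-2\right) \left(-232\right)} = - \frac{13149}{-233 - 104 + 2 \left(-232\right)} = - \frac{13149}{-233 - 104 - 464} = - \frac{13149}{-801} = \left(-13149\right) \left(- \frac{1}{801}\right) = \frac{1461}{89}$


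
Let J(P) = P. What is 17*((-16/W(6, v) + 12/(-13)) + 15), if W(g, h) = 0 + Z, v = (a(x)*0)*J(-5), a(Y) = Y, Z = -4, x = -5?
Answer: 3995/13 ≈ 307.31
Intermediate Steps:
v = 0 (v = -5*0*(-5) = 0*(-5) = 0)
W(g, h) = -4 (W(g, h) = 0 - 4 = -4)
17*((-16/W(6, v) + 12/(-13)) + 15) = 17*((-16/(-4) + 12/(-13)) + 15) = 17*((-16*(-¼) + 12*(-1/13)) + 15) = 17*((4 - 12/13) + 15) = 17*(40/13 + 15) = 17*(235/13) = 3995/13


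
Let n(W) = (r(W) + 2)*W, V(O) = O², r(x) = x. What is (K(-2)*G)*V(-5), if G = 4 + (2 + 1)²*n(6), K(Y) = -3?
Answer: -32700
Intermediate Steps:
n(W) = W*(2 + W) (n(W) = (W + 2)*W = (2 + W)*W = W*(2 + W))
G = 436 (G = 4 + (2 + 1)²*(6*(2 + 6)) = 4 + 3²*(6*8) = 4 + 9*48 = 4 + 432 = 436)
(K(-2)*G)*V(-5) = -3*436*(-5)² = -1308*25 = -32700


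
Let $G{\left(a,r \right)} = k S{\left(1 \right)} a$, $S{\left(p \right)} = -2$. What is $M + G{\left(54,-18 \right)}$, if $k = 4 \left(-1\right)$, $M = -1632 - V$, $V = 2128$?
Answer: $-3328$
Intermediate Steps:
$M = -3760$ ($M = -1632 - 2128 = -3760$)
$k = -4$
$G{\left(a,r \right)} = 8 a$ ($G{\left(a,r \right)} = \left(-4\right) \left(-2\right) a = 8 a$)
$M + G{\left(54,-18 \right)} = -3760 + 8 \cdot 54 = -3760 + 432 = -3328$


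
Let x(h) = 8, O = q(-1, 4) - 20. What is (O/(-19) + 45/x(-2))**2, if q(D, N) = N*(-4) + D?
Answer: 1324801/23104 ≈ 57.341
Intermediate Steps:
q(D, N) = D - 4*N (q(D, N) = -4*N + D = D - 4*N)
O = -37 (O = (-1 - 4*4) - 20 = (-1 - 16) - 20 = -17 - 20 = -37)
(O/(-19) + 45/x(-2))**2 = (-37/(-19) + 45/8)**2 = (-37*(-1/19) + 45*(1/8))**2 = (37/19 + 45/8)**2 = (1151/152)**2 = 1324801/23104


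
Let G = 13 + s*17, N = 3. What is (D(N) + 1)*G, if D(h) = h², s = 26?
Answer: 4550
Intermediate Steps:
G = 455 (G = 13 + 26*17 = 13 + 442 = 455)
(D(N) + 1)*G = (3² + 1)*455 = (9 + 1)*455 = 10*455 = 4550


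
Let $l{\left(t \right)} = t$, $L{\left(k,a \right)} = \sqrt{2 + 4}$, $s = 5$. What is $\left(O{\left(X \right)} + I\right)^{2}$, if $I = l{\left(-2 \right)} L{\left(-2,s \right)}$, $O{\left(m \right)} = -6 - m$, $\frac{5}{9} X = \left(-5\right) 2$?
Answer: $168 - 48 \sqrt{6} \approx 50.424$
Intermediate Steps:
$X = -18$ ($X = \frac{9 \left(\left(-5\right) 2\right)}{5} = \frac{9}{5} \left(-10\right) = -18$)
$L{\left(k,a \right)} = \sqrt{6}$
$I = - 2 \sqrt{6} \approx -4.899$
$\left(O{\left(X \right)} + I\right)^{2} = \left(\left(-6 - -18\right) - 2 \sqrt{6}\right)^{2} = \left(\left(-6 + 18\right) - 2 \sqrt{6}\right)^{2} = \left(12 - 2 \sqrt{6}\right)^{2}$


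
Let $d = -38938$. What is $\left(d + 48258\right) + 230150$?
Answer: $239470$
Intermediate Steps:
$\left(d + 48258\right) + 230150 = \left(-38938 + 48258\right) + 230150 = 9320 + 230150 = 239470$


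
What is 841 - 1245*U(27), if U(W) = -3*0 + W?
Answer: -32774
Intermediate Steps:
U(W) = W (U(W) = 0 + W = W)
841 - 1245*U(27) = 841 - 1245*27 = 841 - 33615 = -32774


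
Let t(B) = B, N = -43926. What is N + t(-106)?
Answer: -44032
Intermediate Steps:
N + t(-106) = -43926 - 106 = -44032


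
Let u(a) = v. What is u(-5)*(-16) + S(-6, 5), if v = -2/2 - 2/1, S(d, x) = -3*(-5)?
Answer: 63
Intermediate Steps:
S(d, x) = 15
v = -3 (v = -2*½ - 2*1 = -1 - 2 = -3)
u(a) = -3
u(-5)*(-16) + S(-6, 5) = -3*(-16) + 15 = 48 + 15 = 63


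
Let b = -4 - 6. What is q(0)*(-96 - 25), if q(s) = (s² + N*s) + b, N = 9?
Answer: 1210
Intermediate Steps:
b = -10
q(s) = -10 + s² + 9*s (q(s) = (s² + 9*s) - 10 = -10 + s² + 9*s)
q(0)*(-96 - 25) = (-10 + 0² + 9*0)*(-96 - 25) = (-10 + 0 + 0)*(-121) = -10*(-121) = 1210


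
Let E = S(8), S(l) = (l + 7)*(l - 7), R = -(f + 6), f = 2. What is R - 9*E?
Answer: -143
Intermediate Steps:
R = -8 (R = -(2 + 6) = -1*8 = -8)
S(l) = (-7 + l)*(7 + l) (S(l) = (7 + l)*(-7 + l) = (-7 + l)*(7 + l))
E = 15 (E = -49 + 8² = -49 + 64 = 15)
R - 9*E = -8 - 9*15 = -8 - 135 = -143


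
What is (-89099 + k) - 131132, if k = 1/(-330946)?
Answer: -72884568527/330946 ≈ -2.2023e+5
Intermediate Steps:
k = -1/330946 ≈ -3.0216e-6
(-89099 + k) - 131132 = (-89099 - 1/330946) - 131132 = -29486957655/330946 - 131132 = -72884568527/330946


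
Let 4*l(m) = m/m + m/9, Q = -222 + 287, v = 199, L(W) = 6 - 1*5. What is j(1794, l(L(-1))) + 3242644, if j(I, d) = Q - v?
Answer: 3242510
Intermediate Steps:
L(W) = 1 (L(W) = 6 - 5 = 1)
Q = 65
l(m) = 1/4 + m/36 (l(m) = (m/m + m/9)/4 = (1 + m*(1/9))/4 = (1 + m/9)/4 = 1/4 + m/36)
j(I, d) = -134 (j(I, d) = 65 - 1*199 = 65 - 199 = -134)
j(1794, l(L(-1))) + 3242644 = -134 + 3242644 = 3242510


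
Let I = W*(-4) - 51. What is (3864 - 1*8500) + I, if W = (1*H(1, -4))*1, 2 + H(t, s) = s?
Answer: -4663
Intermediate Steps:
H(t, s) = -2 + s
W = -6 (W = (1*(-2 - 4))*1 = (1*(-6))*1 = -6*1 = -6)
I = -27 (I = -6*(-4) - 51 = 24 - 51 = -27)
(3864 - 1*8500) + I = (3864 - 1*8500) - 27 = (3864 - 8500) - 27 = -4636 - 27 = -4663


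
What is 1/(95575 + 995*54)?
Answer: 1/149305 ≈ 6.6977e-6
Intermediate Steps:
1/(95575 + 995*54) = 1/(95575 + 53730) = 1/149305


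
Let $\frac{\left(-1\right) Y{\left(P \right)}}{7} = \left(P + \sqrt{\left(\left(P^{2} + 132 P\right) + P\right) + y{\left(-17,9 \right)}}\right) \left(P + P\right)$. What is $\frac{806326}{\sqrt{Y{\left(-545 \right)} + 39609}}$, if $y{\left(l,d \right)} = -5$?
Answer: $- \frac{806326 i}{\sqrt{4118741 - 7630 \sqrt{224535}}} \approx - 1136.6 i$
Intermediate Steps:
$Y{\left(P \right)} = - 14 P \left(P + \sqrt{-5 + P^{2} + 133 P}\right)$ ($Y{\left(P \right)} = - 7 \left(P + \sqrt{\left(\left(P^{2} + 132 P\right) + P\right) - 5}\right) \left(P + P\right) = - 7 \left(P + \sqrt{\left(P^{2} + 133 P\right) - 5}\right) 2 P = - 7 \left(P + \sqrt{-5 + P^{2} + 133 P}\right) 2 P = - 7 \cdot 2 P \left(P + \sqrt{-5 + P^{2} + 133 P}\right) = - 14 P \left(P + \sqrt{-5 + P^{2} + 133 P}\right)$)
$\frac{806326}{\sqrt{Y{\left(-545 \right)} + 39609}} = \frac{806326}{\sqrt{\left(-14\right) \left(-545\right) \left(-545 + \sqrt{-5 + \left(-545\right)^{2} + 133 \left(-545\right)}\right) + 39609}} = \frac{806326}{\sqrt{\left(-14\right) \left(-545\right) \left(-545 + \sqrt{-5 + 297025 - 72485}\right) + 39609}} = \frac{806326}{\sqrt{\left(-14\right) \left(-545\right) \left(-545 + \sqrt{224535}\right) + 39609}} = \frac{806326}{\sqrt{\left(-4158350 + 7630 \sqrt{224535}\right) + 39609}} = \frac{806326}{\sqrt{-4118741 + 7630 \sqrt{224535}}}$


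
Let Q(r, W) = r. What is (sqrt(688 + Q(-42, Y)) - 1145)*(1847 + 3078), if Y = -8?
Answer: -5639125 + 4925*sqrt(646) ≈ -5.5140e+6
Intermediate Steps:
(sqrt(688 + Q(-42, Y)) - 1145)*(1847 + 3078) = (sqrt(688 - 42) - 1145)*(1847 + 3078) = (sqrt(646) - 1145)*4925 = (-1145 + sqrt(646))*4925 = -5639125 + 4925*sqrt(646)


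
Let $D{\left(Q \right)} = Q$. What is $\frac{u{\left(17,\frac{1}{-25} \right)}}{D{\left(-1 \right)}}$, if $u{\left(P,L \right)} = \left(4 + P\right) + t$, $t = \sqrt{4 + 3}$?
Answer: $-21 - \sqrt{7} \approx -23.646$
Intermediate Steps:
$t = \sqrt{7} \approx 2.6458$
$u{\left(P,L \right)} = 4 + P + \sqrt{7}$ ($u{\left(P,L \right)} = \left(4 + P\right) + \sqrt{7} = 4 + P + \sqrt{7}$)
$\frac{u{\left(17,\frac{1}{-25} \right)}}{D{\left(-1 \right)}} = \frac{4 + 17 + \sqrt{7}}{-1} = \left(21 + \sqrt{7}\right) \left(-1\right) = -21 - \sqrt{7}$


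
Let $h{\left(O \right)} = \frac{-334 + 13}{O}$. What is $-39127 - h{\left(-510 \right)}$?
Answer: $- \frac{6651697}{170} \approx -39128.0$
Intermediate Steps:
$h{\left(O \right)} = - \frac{321}{O}$
$-39127 - h{\left(-510 \right)} = -39127 - - \frac{321}{-510} = -39127 - \left(-321\right) \left(- \frac{1}{510}\right) = -39127 - \frac{107}{170} = - \frac{6651697}{170}$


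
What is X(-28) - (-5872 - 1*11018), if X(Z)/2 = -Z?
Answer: 16946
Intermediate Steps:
X(Z) = -2*Z (X(Z) = 2*(-Z) = -2*Z)
X(-28) - (-5872 - 1*11018) = -2*(-28) - (-5872 - 1*11018) = 56 - (-5872 - 11018) = 56 - 1*(-16890) = 56 + 16890 = 16946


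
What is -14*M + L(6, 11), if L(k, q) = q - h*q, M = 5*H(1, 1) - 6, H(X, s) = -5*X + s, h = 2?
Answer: 353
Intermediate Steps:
H(X, s) = s - 5*X
M = -26 (M = 5*(1 - 5*1) - 6 = 5*(1 - 5) - 6 = 5*(-4) - 6 = -20 - 6 = -26)
L(k, q) = -q (L(k, q) = q - 2*q = -q)
-14*M + L(6, 11) = -14*(-26) - 1*11 = 364 - 11 = 353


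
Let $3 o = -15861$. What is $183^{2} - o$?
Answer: $38776$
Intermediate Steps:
$o = -5287$ ($o = \frac{1}{3} \left(-15861\right) = -5287$)
$183^{2} - o = 183^{2} - -5287 = 33489 + 5287 = 38776$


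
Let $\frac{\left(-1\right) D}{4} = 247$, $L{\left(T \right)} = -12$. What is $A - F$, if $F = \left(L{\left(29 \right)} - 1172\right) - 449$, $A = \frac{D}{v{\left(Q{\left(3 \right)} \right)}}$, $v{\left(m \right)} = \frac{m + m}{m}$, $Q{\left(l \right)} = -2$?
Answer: $1139$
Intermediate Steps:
$D = -988$ ($D = \left(-4\right) 247 = -988$)
$v{\left(m \right)} = 2$ ($v{\left(m \right)} = \frac{2 m}{m} = 2$)
$A = -494$ ($A = - \frac{988}{2} = \left(-988\right) \frac{1}{2} = -494$)
$F = -1633$ ($F = \left(-12 - 1172\right) - 449 = -1184 - 449 = -1633$)
$A - F = -494 - -1633 = -494 + 1633 = 1139$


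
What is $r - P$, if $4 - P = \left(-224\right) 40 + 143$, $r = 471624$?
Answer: $462803$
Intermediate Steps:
$P = 8821$ ($P = 4 - \left(\left(-224\right) 40 + 143\right) = 4 - \left(-8960 + 143\right) = 4 - -8817 = 4 + 8817 = 8821$)
$r - P = 471624 - 8821 = 462803$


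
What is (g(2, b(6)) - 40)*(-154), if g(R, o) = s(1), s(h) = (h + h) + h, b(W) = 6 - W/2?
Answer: 5698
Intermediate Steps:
b(W) = 6 - W/2
s(h) = 3*h (s(h) = 2*h + h = 3*h)
g(R, o) = 3 (g(R, o) = 3*1 = 3)
(g(2, b(6)) - 40)*(-154) = (3 - 40)*(-154) = -37*(-154) = 5698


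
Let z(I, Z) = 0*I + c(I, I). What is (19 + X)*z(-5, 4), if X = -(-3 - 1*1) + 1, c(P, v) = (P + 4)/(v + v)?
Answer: 12/5 ≈ 2.4000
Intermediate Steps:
c(P, v) = (4 + P)/(2*v) (c(P, v) = (4 + P)/((2*v)) = (4 + P)*(1/(2*v)) = (4 + P)/(2*v))
X = 5 (X = -(-3 - 1) + 1 = -1*(-4) + 1 = 4 + 1 = 5)
z(I, Z) = (4 + I)/(2*I) (z(I, Z) = 0*I + (4 + I)/(2*I) = 0 + (4 + I)/(2*I) = (4 + I)/(2*I))
(19 + X)*z(-5, 4) = (19 + 5)*((½)*(4 - 5)/(-5)) = 24*((½)*(-⅕)*(-1)) = 24*(⅒) = 12/5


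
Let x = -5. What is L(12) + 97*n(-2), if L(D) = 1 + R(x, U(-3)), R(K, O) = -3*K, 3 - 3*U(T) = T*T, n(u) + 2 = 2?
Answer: 16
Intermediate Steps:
n(u) = 0 (n(u) = -2 + 2 = 0)
U(T) = 1 - T**2/3 (U(T) = 1 - T*T/3 = 1 - T**2/3)
L(D) = 16 (L(D) = 1 - 3*(-5) = 1 + 15 = 16)
L(12) + 97*n(-2) = 16 + 97*0 = 16 + 0 = 16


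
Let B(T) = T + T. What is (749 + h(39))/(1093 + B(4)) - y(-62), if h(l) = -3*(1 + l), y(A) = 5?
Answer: -4876/1101 ≈ -4.4287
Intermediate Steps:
h(l) = -3 - 3*l
B(T) = 2*T
(749 + h(39))/(1093 + B(4)) - y(-62) = (749 + (-3 - 3*39))/(1093 + 2*4) - 1*5 = (749 + (-3 - 117))/(1093 + 8) - 5 = (749 - 120)/1101 - 5 = 629*(1/1101) - 5 = 629/1101 - 5 = -4876/1101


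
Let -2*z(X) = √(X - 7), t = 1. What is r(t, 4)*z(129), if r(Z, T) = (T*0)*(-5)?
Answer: 0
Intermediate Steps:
r(Z, T) = 0 (r(Z, T) = 0*(-5) = 0)
z(X) = -√(-7 + X)/2 (z(X) = -√(X - 7)/2 = -√(-7 + X)/2)
r(t, 4)*z(129) = 0*(-√(-7 + 129)/2) = 0*(-√122/2) = 0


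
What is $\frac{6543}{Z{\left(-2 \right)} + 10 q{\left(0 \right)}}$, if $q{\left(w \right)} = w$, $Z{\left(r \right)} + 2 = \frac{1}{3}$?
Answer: $- \frac{19629}{5} \approx -3925.8$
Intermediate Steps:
$Z{\left(r \right)} = - \frac{5}{3}$ ($Z{\left(r \right)} = -2 + \frac{1}{3} = - \frac{5}{3}$)
$\frac{6543}{Z{\left(-2 \right)} + 10 q{\left(0 \right)}} = \frac{6543}{- \frac{5}{3} + 10 \cdot 0} = \frac{6543}{- \frac{5}{3} + 0} = \frac{6543}{- \frac{5}{3}} = 6543 \left(- \frac{3}{5}\right) = - \frac{19629}{5}$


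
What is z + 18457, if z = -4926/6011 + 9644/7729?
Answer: 857514010713/46459019 ≈ 18457.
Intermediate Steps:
z = 19897030/46459019 (z = -4926*1/6011 + 9644*(1/7729) = -4926/6011 + 9644/7729 = 19897030/46459019 ≈ 0.42827)
z + 18457 = 19897030/46459019 + 18457 = 857514010713/46459019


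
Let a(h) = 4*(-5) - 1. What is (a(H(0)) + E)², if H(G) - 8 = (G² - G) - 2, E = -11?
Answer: 1024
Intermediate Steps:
H(G) = 6 + G² - G (H(G) = 8 + ((G² - G) - 2) = 8 + (-2 + G² - G) = 6 + G² - G)
a(h) = -21 (a(h) = -20 - 1 = -21)
(a(H(0)) + E)² = (-21 - 11)² = (-32)² = 1024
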